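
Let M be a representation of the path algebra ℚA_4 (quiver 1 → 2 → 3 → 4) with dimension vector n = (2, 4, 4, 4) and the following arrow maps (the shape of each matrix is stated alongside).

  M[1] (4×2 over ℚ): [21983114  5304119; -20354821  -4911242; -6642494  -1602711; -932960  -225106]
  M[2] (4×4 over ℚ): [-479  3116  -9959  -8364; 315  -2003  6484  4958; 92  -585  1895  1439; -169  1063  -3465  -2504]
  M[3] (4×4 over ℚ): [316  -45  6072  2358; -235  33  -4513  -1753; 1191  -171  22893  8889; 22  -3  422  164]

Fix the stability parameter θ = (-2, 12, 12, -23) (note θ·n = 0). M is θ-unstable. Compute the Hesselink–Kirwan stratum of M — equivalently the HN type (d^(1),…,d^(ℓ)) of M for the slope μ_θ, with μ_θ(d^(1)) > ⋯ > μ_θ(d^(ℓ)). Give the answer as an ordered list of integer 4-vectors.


Interval decomposition of M: I[1,4]^2, I[2,3]^2, I[4,4]^2.
HN type (ℓ=4): μ^(1)=12; μ^(2)=1/3; μ^(3)=-2; μ^(4)=-23

((0, 2, 2, 0); (0, 2, 2, 2); (2, 0, 0, 0); (0, 0, 0, 2))


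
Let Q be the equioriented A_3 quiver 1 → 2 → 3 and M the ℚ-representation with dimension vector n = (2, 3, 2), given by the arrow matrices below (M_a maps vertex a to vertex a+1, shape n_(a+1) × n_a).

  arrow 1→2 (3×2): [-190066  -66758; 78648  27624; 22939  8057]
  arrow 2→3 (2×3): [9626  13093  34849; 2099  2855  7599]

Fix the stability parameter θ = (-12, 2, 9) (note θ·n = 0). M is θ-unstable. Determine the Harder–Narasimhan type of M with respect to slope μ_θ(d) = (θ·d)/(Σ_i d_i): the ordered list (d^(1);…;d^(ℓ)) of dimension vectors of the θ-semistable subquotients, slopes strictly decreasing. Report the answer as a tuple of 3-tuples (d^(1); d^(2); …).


Interval decomposition of M: I[1,1], I[1,3], I[2,2], I[2,3].
HN type (ℓ=3): μ^(1)=9; μ^(2)=2; μ^(3)=-12

((0, 0, 2); (0, 3, 0); (2, 0, 0))


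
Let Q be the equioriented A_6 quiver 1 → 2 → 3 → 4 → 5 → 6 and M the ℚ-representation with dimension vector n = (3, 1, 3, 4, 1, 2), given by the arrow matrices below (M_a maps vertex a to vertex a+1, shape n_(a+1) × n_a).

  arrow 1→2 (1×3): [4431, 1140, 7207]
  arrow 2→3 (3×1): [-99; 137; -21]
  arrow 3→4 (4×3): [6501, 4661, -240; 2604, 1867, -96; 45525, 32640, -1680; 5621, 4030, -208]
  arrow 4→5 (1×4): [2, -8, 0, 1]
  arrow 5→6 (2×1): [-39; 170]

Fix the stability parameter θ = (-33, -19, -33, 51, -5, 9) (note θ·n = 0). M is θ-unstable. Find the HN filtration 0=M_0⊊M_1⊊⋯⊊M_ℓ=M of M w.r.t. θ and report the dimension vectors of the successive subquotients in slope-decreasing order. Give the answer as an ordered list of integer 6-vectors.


Barcode: M ≅ I[1,1]^2, I[1,6], I[3,3], I[3,4], I[4,4]^2, I[6,6]. HN layers by μ_θ (5 steps, strictly decreasing):
  μ^(1)=51; μ^(2)=55/3; μ^(3)=9; μ^(4)=-26; μ^(5)=-33

((0, 0, 0, 3, 0, 0); (0, 0, 0, 1, 1, 1); (0, 0, 0, 0, 0, 1); (0, 1, 1, 0, 0, 0); (3, 0, 2, 0, 0, 0))


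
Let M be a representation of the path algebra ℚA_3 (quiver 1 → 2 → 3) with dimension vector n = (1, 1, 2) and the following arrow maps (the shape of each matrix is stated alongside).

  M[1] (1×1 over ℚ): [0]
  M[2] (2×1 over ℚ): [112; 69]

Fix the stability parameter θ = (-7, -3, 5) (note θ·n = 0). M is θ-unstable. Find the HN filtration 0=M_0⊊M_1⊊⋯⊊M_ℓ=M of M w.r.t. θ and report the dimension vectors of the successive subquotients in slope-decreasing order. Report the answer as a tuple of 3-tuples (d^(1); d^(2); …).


Interval decomposition of M: I[1,1], I[2,3], I[3,3].
HN type (ℓ=3): μ^(1)=5; μ^(2)=-3; μ^(3)=-7

((0, 0, 2); (0, 1, 0); (1, 0, 0))


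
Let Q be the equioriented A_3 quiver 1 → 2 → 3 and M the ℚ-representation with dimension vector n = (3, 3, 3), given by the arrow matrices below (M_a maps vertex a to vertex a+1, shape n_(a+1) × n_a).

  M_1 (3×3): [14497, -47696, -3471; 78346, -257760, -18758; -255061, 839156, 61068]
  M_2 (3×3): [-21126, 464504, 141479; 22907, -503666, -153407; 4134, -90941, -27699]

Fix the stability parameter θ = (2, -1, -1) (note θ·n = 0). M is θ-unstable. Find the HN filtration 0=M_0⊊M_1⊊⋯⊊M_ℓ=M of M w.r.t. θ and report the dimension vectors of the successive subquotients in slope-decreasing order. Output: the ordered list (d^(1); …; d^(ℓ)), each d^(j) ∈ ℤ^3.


Interval decomposition of M: I[1,1], I[1,3]^2, I[2,3].
HN type (ℓ=3): μ^(1)=2; μ^(2)=0; μ^(3)=-1

((1, 0, 0); (2, 2, 2); (0, 1, 1))


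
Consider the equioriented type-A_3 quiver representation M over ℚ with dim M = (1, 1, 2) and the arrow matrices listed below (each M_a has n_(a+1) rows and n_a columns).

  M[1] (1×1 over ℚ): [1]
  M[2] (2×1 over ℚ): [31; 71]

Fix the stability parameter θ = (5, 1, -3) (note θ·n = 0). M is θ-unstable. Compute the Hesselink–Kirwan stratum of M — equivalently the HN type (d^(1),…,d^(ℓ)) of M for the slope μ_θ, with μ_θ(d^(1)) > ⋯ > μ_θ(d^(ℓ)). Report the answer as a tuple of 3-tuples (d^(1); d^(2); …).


Via rank(M_{q-1}∘⋯∘M_p): M ≅ I[1,3], I[3,3].
μ_θ-semistable layers: μ^(1)=1; μ^(2)=-3

((1, 1, 1); (0, 0, 1))


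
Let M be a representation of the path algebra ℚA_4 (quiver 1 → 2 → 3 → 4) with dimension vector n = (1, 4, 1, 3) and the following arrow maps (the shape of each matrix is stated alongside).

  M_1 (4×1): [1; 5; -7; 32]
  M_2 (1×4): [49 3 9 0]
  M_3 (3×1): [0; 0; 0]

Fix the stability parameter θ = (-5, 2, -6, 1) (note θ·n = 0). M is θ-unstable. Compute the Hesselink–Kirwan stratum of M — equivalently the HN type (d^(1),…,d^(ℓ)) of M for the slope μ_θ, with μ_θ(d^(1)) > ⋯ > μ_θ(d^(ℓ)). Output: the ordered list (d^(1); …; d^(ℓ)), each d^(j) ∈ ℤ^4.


Interval decomposition of M: I[1,3], I[2,2]^3, I[4,4]^3.
HN type (ℓ=4): μ^(1)=2; μ^(2)=1; μ^(3)=-2; μ^(4)=-5

((0, 3, 0, 0); (0, 0, 0, 3); (0, 1, 1, 0); (1, 0, 0, 0))


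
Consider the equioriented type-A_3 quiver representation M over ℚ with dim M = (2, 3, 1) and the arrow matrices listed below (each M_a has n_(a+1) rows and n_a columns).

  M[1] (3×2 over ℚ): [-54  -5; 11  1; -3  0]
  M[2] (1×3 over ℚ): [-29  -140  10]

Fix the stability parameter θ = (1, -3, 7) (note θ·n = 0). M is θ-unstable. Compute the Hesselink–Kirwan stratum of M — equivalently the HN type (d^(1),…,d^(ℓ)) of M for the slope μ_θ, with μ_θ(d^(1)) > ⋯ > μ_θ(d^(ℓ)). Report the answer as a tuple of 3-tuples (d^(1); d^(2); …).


Via rank(M_{q-1}∘⋯∘M_p): M ≅ I[1,2], I[1,3], I[2,2].
μ_θ-semistable layers: μ^(1)=7; μ^(2)=-1; μ^(3)=-3

((0, 0, 1); (2, 2, 0); (0, 1, 0))


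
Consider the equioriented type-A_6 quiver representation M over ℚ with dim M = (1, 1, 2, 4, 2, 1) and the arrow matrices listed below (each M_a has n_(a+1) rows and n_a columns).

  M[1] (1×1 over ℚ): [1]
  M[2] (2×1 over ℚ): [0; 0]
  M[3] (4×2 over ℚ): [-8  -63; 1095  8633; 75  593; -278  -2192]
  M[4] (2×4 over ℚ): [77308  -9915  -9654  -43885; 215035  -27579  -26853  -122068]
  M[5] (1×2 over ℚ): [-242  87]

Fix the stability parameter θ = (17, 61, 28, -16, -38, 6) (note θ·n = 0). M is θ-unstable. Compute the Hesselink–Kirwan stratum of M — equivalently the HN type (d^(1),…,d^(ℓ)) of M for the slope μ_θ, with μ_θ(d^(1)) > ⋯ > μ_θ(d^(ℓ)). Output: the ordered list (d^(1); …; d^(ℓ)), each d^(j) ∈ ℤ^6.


Interval decomposition of M: I[1,2], I[3,5], I[3,6], I[4,4]^2.
HN type (ℓ=5): μ^(1)=61; μ^(2)=17; μ^(3)=6; μ^(4)=-26/3; μ^(5)=-16

((0, 1, 0, 0, 0, 0); (1, 0, 0, 0, 0, 0); (0, 0, 0, 0, 0, 1); (0, 0, 2, 2, 2, 0); (0, 0, 0, 2, 0, 0))


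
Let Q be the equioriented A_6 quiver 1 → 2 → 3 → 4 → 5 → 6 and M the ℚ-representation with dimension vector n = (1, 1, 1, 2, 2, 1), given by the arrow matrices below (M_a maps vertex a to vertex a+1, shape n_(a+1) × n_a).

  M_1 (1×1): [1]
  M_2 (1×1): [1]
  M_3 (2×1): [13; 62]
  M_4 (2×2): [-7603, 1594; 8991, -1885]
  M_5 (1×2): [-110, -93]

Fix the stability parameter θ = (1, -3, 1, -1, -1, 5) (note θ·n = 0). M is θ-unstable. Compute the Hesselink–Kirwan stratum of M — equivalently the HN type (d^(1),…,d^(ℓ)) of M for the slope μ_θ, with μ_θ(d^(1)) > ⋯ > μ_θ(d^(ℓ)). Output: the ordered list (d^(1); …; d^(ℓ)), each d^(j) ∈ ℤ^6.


Via rank(M_{q-1}∘⋯∘M_p): M ≅ I[1,6], I[4,5].
μ_θ-semistable layers: μ^(1)=5; μ^(2)=-1/3; μ^(3)=-1

((0, 0, 0, 0, 0, 1); (0, 0, 1, 1, 1, 0); (1, 1, 0, 1, 1, 0))


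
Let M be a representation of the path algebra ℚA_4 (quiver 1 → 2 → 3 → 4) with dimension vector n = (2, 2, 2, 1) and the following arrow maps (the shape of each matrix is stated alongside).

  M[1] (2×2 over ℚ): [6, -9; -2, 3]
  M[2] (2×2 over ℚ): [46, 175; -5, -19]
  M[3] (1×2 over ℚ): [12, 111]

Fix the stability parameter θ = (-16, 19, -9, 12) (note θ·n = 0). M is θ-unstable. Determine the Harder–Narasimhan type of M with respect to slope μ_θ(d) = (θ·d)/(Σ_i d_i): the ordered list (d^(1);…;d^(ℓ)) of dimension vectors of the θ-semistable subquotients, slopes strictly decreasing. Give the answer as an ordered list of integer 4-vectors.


Interval decomposition of M: I[1,1], I[1,3], I[2,4].
HN type (ℓ=3): μ^(1)=12; μ^(2)=5; μ^(3)=-16

((0, 0, 0, 1); (0, 2, 2, 0); (2, 0, 0, 0))


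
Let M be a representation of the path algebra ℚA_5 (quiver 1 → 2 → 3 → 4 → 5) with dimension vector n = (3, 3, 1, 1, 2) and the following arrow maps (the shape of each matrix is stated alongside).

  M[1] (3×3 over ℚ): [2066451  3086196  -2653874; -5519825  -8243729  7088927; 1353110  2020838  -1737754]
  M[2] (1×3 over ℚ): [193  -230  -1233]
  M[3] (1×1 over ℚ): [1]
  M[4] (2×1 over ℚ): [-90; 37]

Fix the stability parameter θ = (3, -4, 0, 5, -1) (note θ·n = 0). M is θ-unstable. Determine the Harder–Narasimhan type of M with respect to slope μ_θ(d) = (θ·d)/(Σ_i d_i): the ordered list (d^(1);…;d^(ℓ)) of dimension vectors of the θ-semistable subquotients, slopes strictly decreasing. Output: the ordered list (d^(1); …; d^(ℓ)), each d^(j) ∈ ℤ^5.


Barcode: M ≅ I[1,1], I[1,2], I[1,5], I[2,2], I[5,5]. HN layers by μ_θ (6 steps, strictly decreasing):
  μ^(1)=3; μ^(2)=2; μ^(3)=0; μ^(4)=-1/2; μ^(5)=-1; μ^(6)=-4

((1, 0, 0, 0, 0); (0, 0, 0, 1, 1); (0, 0, 1, 0, 0); (2, 2, 0, 0, 0); (0, 0, 0, 0, 1); (0, 1, 0, 0, 0))


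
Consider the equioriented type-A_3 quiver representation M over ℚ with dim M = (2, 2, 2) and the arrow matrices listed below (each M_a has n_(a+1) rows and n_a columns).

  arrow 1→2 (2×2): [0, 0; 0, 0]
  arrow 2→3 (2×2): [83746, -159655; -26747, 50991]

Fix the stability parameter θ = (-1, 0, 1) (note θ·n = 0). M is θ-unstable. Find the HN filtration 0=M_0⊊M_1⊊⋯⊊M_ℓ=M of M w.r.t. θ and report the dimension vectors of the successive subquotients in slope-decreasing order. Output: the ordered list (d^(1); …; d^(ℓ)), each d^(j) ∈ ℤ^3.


Barcode: M ≅ I[1,1]^2, I[2,3]^2. HN layers by μ_θ (3 steps, strictly decreasing):
  μ^(1)=1; μ^(2)=0; μ^(3)=-1

((0, 0, 2); (0, 2, 0); (2, 0, 0))


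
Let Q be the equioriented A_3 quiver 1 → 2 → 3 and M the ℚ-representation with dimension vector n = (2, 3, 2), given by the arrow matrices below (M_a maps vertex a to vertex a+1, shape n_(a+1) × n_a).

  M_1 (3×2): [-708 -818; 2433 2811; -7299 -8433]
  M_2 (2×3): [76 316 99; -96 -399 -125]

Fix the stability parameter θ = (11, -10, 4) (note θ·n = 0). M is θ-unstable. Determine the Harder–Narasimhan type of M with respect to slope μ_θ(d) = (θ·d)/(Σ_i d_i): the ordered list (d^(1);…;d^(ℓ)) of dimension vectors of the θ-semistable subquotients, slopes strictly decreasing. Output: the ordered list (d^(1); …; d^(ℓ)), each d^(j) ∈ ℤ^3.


Via rank(M_{q-1}∘⋯∘M_p): M ≅ I[1,2], I[1,3], I[2,3].
μ_θ-semistable layers: μ^(1)=4; μ^(2)=1/2; μ^(3)=-10

((0, 0, 2); (2, 2, 0); (0, 1, 0))


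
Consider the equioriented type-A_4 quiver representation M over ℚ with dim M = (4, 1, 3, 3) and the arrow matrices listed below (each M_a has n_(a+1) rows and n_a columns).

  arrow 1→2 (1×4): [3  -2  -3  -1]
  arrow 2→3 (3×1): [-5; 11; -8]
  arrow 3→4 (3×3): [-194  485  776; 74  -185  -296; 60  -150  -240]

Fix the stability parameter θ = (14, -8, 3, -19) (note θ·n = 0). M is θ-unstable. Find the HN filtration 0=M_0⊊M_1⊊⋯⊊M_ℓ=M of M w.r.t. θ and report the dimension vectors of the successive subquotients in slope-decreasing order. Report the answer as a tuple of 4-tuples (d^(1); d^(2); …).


Interval decomposition of M: I[1,1]^3, I[1,4], I[3,3]^2, I[4,4]^2.
HN type (ℓ=4): μ^(1)=14; μ^(2)=3; μ^(3)=-5/2; μ^(4)=-19

((3, 0, 0, 0); (0, 0, 2, 0); (1, 1, 1, 1); (0, 0, 0, 2))


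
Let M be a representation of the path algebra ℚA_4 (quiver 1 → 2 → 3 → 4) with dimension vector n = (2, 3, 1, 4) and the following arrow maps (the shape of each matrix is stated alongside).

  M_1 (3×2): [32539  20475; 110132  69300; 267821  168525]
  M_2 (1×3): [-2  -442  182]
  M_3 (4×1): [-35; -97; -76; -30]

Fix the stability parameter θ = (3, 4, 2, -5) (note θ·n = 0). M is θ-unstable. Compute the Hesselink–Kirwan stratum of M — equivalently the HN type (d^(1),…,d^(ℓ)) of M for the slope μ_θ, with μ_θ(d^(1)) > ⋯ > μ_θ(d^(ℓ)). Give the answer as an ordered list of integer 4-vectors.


Barcode: M ≅ I[1,1], I[1,2], I[2,2], I[2,4], I[4,4]^3. HN layers by μ_θ (4 steps, strictly decreasing):
  μ^(1)=4; μ^(2)=3; μ^(3)=1/3; μ^(4)=-5

((0, 2, 0, 0); (2, 0, 0, 0); (0, 1, 1, 1); (0, 0, 0, 3))


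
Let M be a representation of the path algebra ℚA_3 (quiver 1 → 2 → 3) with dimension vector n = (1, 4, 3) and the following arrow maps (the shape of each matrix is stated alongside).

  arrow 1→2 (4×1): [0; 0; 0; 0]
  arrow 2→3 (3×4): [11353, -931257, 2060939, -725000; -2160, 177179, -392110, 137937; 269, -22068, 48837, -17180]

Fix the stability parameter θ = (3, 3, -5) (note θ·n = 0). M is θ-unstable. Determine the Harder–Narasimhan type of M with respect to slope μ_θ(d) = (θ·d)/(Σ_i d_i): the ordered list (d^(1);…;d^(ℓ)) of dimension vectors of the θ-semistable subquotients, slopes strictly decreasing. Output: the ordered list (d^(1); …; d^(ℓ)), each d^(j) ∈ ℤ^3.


Interval decomposition of M: I[1,1], I[2,2], I[2,3]^3.
HN type (ℓ=2): μ^(1)=3; μ^(2)=-1

((1, 1, 0); (0, 3, 3))


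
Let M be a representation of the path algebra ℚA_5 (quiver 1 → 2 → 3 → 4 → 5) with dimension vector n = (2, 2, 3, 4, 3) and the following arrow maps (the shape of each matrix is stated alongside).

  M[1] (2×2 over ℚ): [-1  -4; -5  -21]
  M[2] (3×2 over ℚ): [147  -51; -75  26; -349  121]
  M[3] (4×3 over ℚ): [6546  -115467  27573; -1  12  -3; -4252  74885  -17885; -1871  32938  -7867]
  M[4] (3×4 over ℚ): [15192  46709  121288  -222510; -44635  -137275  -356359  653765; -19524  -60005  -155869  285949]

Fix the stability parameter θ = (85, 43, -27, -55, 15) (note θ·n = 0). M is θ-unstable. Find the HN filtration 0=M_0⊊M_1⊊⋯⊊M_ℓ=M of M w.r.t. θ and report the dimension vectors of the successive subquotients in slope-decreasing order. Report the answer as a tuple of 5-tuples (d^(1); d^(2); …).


Interval decomposition of M: I[1,3], I[1,5], I[3,5], I[4,4], I[4,5].
HN type (ℓ=5): μ^(1)=101/3; μ^(2)=15; μ^(3)=23/2; μ^(4)=-41; μ^(5)=-55

((1, 1, 1, 0, 0); (0, 0, 0, 0, 3); (1, 1, 1, 1, 0); (0, 0, 1, 1, 0); (0, 0, 0, 2, 0))


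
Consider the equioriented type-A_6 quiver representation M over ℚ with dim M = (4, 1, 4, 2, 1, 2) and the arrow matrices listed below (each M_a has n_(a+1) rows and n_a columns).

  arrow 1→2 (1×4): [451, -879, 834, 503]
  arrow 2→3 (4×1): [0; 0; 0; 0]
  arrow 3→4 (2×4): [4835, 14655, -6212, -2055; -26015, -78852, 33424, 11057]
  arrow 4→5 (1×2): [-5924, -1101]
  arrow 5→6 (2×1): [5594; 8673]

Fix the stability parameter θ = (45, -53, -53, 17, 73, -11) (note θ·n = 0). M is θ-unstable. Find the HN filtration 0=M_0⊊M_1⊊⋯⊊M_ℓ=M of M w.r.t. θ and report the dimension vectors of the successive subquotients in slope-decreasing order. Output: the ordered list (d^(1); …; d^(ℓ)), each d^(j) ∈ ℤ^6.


Barcode: M ≅ I[1,1]^3, I[1,2], I[3,3]^2, I[3,4], I[3,6], I[6,6]. HN layers by μ_θ (6 steps, strictly decreasing):
  μ^(1)=45; μ^(2)=31; μ^(3)=17; μ^(4)=-4; μ^(5)=-11; μ^(6)=-53

((3, 0, 0, 0, 0, 0); (0, 0, 0, 0, 1, 1); (0, 0, 0, 2, 0, 0); (1, 1, 0, 0, 0, 0); (0, 0, 0, 0, 0, 1); (0, 0, 4, 0, 0, 0))


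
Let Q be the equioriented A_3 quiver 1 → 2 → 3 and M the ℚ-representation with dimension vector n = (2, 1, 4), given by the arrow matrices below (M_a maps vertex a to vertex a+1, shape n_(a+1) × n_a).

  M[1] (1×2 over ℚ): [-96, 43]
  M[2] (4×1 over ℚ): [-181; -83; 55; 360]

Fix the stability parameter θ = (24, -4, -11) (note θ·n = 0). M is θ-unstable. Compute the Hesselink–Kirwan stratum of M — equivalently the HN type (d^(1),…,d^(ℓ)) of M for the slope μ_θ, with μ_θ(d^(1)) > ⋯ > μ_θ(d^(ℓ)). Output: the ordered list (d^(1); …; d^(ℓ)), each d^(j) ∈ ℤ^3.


Via rank(M_{q-1}∘⋯∘M_p): M ≅ I[1,1], I[1,3], I[3,3]^3.
μ_θ-semistable layers: μ^(1)=24; μ^(2)=3; μ^(3)=-11

((1, 0, 0); (1, 1, 1); (0, 0, 3))


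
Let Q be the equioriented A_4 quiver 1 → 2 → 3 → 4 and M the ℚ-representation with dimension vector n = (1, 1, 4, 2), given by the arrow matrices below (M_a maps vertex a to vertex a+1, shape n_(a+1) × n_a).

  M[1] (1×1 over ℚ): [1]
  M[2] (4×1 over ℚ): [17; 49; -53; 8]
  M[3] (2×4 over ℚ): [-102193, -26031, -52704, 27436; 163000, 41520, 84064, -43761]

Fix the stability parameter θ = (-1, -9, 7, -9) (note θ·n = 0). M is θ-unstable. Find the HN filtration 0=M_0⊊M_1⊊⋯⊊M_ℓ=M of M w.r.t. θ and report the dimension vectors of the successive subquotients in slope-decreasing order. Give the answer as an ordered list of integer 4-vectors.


Barcode: M ≅ I[1,3], I[3,3], I[3,4]^2. HN layers by μ_θ (3 steps, strictly decreasing):
  μ^(1)=7; μ^(2)=-1; μ^(3)=-5

((0, 0, 2, 0); (0, 0, 2, 2); (1, 1, 0, 0))


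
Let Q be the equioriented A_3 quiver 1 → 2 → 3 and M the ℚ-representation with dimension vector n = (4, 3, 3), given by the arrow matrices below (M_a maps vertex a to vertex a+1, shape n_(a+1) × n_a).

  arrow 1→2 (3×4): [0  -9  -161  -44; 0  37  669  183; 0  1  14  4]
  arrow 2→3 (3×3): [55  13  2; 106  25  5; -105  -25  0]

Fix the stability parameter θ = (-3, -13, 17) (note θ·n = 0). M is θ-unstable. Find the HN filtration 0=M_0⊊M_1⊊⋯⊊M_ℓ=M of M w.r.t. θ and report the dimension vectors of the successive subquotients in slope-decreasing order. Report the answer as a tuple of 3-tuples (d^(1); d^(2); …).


Interval decomposition of M: I[1,1], I[1,2], I[1,3]^2, I[3,3].
HN type (ℓ=3): μ^(1)=17; μ^(2)=-3; μ^(3)=-8

((0, 0, 3); (1, 0, 0); (3, 3, 0))


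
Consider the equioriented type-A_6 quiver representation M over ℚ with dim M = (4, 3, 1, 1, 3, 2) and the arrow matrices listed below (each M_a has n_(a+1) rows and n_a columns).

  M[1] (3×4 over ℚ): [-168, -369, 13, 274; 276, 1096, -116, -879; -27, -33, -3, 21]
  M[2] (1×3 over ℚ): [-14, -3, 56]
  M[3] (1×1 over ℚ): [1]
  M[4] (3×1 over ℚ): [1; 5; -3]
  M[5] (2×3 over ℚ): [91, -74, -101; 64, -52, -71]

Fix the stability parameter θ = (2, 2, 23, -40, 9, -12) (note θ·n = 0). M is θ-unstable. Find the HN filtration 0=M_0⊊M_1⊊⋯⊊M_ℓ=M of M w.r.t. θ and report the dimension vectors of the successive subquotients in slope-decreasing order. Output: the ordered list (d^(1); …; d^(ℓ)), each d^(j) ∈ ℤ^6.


Barcode: M ≅ I[1,1], I[1,2]^2, I[1,6], I[5,5], I[5,6]. HN layers by μ_θ (4 steps, strictly decreasing):
  μ^(1)=9; μ^(2)=2; μ^(3)=-3/2; μ^(4)=-13/4

((0, 0, 0, 0, 1, 0); (3, 2, 0, 0, 0, 0); (0, 0, 0, 0, 2, 2); (1, 1, 1, 1, 0, 0))


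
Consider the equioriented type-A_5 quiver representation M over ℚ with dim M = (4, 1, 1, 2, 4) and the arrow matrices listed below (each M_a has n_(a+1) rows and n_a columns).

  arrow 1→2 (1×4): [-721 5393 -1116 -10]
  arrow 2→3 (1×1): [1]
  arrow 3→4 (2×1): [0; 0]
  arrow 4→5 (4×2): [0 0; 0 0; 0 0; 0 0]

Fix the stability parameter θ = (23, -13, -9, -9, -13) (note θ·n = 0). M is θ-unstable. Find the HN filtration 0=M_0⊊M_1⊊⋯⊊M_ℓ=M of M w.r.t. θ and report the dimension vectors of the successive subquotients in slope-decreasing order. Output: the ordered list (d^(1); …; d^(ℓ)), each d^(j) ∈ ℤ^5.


Interval decomposition of M: I[1,1]^3, I[1,3], I[4,4]^2, I[5,5]^4.
HN type (ℓ=4): μ^(1)=23; μ^(2)=1/3; μ^(3)=-9; μ^(4)=-13

((3, 0, 0, 0, 0); (1, 1, 1, 0, 0); (0, 0, 0, 2, 0); (0, 0, 0, 0, 4))


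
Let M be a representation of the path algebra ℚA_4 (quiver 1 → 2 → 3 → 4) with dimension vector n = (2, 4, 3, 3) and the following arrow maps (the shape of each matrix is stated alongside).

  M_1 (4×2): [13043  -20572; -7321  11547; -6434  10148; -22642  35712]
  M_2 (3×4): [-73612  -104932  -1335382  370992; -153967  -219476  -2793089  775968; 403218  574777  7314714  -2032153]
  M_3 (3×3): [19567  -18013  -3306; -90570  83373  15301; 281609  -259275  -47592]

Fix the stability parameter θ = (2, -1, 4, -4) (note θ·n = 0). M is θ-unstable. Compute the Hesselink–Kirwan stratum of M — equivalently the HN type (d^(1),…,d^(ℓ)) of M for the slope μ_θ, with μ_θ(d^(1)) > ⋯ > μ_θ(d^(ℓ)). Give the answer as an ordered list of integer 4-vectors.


Interval decomposition of M: I[1,4]^2, I[2,2], I[2,4].
HN type (ℓ=3): μ^(1)=1/4; μ^(2)=0; μ^(3)=-1

((2, 2, 2, 2); (0, 0, 1, 1); (0, 2, 0, 0))


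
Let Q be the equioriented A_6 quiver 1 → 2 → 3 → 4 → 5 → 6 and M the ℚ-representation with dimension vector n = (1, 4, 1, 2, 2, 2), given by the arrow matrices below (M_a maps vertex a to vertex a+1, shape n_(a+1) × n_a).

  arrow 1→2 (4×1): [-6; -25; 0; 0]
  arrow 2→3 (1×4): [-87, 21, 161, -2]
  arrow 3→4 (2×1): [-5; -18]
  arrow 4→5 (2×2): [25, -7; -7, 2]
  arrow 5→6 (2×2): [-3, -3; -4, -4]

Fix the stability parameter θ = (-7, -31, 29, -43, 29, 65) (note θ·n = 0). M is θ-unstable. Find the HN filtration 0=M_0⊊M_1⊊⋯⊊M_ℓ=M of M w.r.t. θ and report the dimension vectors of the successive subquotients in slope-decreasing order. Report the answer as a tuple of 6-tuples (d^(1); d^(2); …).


Barcode: M ≅ I[1,5], I[2,2]^3, I[4,6], I[6,6]. HN layers by μ_θ (6 steps, strictly decreasing):
  μ^(1)=65; μ^(2)=29; μ^(3)=-7; μ^(4)=-19; μ^(5)=-31; μ^(6)=-43

((0, 0, 0, 0, 0, 2); (0, 0, 0, 0, 2, 0); (0, 0, 1, 1, 0, 0); (1, 1, 0, 0, 0, 0); (0, 3, 0, 0, 0, 0); (0, 0, 0, 1, 0, 0))


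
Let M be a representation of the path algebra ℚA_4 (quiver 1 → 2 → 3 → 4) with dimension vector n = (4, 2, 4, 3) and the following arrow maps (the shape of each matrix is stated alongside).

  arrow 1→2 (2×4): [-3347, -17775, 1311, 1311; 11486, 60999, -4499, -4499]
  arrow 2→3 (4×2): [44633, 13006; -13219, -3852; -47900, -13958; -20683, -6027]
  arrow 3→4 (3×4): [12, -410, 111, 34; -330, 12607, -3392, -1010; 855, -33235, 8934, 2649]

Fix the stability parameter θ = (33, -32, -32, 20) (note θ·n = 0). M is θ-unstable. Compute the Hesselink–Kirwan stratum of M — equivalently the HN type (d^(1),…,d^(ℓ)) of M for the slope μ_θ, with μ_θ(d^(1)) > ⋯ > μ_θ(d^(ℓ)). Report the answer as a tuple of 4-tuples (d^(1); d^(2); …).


Interval decomposition of M: I[1,1]^2, I[1,4]^2, I[3,3], I[3,4].
HN type (ℓ=4): μ^(1)=33; μ^(2)=20; μ^(3)=-31/3; μ^(4)=-32

((2, 0, 0, 0); (0, 0, 0, 3); (2, 2, 2, 0); (0, 0, 2, 0))


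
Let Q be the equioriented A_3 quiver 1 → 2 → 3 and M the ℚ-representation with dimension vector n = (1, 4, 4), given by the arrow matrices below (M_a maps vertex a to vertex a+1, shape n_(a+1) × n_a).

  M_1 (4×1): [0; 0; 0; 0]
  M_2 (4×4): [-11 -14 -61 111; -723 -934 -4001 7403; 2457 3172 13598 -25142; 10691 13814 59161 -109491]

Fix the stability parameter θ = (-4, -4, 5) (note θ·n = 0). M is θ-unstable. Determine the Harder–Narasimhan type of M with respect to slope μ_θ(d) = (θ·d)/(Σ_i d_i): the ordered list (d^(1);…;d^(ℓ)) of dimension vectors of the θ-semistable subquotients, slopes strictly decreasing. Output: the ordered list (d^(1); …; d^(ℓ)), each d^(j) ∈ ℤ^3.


Via rank(M_{q-1}∘⋯∘M_p): M ≅ I[1,1], I[2,2]^2, I[2,3]^2, I[3,3]^2.
μ_θ-semistable layers: μ^(1)=5; μ^(2)=-4

((0, 0, 4); (1, 4, 0))


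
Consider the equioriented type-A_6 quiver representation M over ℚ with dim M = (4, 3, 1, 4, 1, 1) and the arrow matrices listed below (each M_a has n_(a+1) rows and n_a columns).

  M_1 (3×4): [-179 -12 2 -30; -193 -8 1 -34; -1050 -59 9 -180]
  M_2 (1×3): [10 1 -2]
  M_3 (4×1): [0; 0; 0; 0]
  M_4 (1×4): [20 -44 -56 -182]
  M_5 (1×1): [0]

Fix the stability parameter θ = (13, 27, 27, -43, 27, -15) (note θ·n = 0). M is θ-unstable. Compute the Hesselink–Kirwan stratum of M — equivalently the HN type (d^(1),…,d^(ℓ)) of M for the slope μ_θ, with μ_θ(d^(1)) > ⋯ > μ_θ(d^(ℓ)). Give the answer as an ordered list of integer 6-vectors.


Interval decomposition of M: I[1,1], I[1,2]^2, I[1,3], I[4,4]^3, I[4,5], I[6,6].
HN type (ℓ=4): μ^(1)=27; μ^(2)=13; μ^(3)=-15; μ^(4)=-43

((0, 3, 1, 0, 1, 0); (4, 0, 0, 0, 0, 0); (0, 0, 0, 0, 0, 1); (0, 0, 0, 4, 0, 0))


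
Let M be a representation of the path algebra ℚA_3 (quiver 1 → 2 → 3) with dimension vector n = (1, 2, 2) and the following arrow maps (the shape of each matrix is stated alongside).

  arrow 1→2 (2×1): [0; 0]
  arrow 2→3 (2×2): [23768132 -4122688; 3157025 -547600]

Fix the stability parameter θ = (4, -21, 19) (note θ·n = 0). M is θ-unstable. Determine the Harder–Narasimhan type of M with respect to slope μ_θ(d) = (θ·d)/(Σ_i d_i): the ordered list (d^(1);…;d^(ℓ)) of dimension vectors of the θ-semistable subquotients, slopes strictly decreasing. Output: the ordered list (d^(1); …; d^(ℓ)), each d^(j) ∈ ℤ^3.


Via rank(M_{q-1}∘⋯∘M_p): M ≅ I[1,1], I[2,2], I[2,3], I[3,3].
μ_θ-semistable layers: μ^(1)=19; μ^(2)=4; μ^(3)=-21

((0, 0, 2); (1, 0, 0); (0, 2, 0))


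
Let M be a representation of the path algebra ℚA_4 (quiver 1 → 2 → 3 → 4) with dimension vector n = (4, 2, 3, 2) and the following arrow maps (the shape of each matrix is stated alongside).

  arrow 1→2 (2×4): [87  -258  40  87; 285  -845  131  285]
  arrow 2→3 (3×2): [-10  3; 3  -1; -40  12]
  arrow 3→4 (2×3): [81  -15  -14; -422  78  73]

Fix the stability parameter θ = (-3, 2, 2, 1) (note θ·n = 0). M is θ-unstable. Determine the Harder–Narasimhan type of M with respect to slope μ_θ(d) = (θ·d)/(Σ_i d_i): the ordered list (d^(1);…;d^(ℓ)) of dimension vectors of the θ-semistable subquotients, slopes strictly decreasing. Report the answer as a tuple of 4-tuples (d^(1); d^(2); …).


Via rank(M_{q-1}∘⋯∘M_p): M ≅ I[1,1]^2, I[1,3], I[1,4], I[3,4].
μ_θ-semistable layers: μ^(1)=2; μ^(2)=5/3; μ^(3)=3/2; μ^(4)=-3

((0, 1, 1, 0); (0, 1, 1, 1); (0, 0, 1, 1); (4, 0, 0, 0))


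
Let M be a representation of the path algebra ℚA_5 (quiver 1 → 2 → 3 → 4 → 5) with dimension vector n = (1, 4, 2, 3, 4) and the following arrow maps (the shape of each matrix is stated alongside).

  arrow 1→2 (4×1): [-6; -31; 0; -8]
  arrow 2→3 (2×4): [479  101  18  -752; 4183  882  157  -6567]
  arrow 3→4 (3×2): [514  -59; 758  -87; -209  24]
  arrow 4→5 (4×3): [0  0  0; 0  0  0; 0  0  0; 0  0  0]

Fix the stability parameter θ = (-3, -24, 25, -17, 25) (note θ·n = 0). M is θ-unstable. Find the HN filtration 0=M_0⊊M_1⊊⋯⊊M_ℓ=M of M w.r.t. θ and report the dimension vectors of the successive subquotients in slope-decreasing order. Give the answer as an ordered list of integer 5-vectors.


Via rank(M_{q-1}∘⋯∘M_p): M ≅ I[1,4], I[2,2]^2, I[2,4], I[4,4], I[5,5]^4.
μ_θ-semistable layers: μ^(1)=25; μ^(2)=4; μ^(3)=-27/2; μ^(4)=-17; μ^(5)=-24

((0, 0, 0, 0, 4); (0, 0, 2, 2, 0); (1, 1, 0, 0, 0); (0, 0, 0, 1, 0); (0, 3, 0, 0, 0))


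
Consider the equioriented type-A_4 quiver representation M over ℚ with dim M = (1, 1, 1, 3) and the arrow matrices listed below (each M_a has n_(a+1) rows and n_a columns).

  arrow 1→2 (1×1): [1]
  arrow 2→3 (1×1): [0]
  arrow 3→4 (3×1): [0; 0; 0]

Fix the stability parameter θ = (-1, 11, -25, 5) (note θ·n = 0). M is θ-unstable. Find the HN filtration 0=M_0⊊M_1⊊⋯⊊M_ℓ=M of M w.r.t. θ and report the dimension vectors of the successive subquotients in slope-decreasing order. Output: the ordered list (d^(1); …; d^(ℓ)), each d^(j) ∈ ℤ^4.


Barcode: M ≅ I[1,2], I[3,3], I[4,4]^3. HN layers by μ_θ (4 steps, strictly decreasing):
  μ^(1)=11; μ^(2)=5; μ^(3)=-1; μ^(4)=-25

((0, 1, 0, 0); (0, 0, 0, 3); (1, 0, 0, 0); (0, 0, 1, 0))


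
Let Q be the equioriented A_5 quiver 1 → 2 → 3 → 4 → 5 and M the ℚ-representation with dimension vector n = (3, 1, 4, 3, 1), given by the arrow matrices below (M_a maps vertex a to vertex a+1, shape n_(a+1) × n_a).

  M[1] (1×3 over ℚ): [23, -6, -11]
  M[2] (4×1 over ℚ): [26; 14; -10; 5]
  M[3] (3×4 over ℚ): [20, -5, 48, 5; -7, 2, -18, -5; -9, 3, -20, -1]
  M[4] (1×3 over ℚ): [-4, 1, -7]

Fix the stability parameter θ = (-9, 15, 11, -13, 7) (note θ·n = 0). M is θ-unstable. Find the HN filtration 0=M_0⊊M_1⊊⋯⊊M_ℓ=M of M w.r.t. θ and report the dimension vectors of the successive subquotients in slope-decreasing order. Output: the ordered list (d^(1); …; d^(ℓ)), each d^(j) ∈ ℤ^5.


Interval decomposition of M: I[1,1]^2, I[1,4], I[3,3], I[3,4], I[3,5].
HN type (ℓ=5): μ^(1)=11; μ^(2)=7; μ^(3)=13/3; μ^(4)=-1; μ^(5)=-9

((0, 0, 1, 0, 0); (0, 0, 0, 0, 1); (0, 1, 1, 1, 0); (0, 0, 2, 2, 0); (3, 0, 0, 0, 0))


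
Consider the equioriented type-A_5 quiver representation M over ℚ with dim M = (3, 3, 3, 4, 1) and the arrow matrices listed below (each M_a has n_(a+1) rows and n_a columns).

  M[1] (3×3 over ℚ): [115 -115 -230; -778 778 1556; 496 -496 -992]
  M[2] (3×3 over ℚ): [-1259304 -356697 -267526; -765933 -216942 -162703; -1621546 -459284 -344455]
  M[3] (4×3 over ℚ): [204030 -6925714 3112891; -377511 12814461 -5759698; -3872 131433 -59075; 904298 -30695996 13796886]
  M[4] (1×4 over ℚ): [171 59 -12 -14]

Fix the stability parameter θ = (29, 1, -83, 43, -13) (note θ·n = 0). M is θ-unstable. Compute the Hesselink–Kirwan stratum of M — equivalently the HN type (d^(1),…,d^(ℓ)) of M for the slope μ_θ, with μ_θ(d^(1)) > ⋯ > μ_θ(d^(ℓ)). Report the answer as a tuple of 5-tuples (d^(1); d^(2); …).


Barcode: M ≅ I[1,1]^2, I[1,5], I[2,4]^2, I[4,4]. HN layers by μ_θ (5 steps, strictly decreasing):
  μ^(1)=43; μ^(2)=29; μ^(3)=15; μ^(4)=-53/3; μ^(5)=-41

((0, 0, 0, 3, 0); (2, 0, 0, 0, 0); (0, 0, 0, 1, 1); (1, 1, 1, 0, 0); (0, 2, 2, 0, 0))


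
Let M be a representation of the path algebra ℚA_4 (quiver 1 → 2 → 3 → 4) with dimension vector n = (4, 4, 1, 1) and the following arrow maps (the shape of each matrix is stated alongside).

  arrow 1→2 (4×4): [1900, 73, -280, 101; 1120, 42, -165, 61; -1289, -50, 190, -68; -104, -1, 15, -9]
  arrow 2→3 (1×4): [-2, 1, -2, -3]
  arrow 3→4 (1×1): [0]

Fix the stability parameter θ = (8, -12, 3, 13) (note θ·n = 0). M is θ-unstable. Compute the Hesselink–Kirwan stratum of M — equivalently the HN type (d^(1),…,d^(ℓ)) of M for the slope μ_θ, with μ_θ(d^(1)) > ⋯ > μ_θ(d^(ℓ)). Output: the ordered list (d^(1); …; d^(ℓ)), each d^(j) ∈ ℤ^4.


Via rank(M_{q-1}∘⋯∘M_p): M ≅ I[1,2]^3, I[1,3], I[4,4].
μ_θ-semistable layers: μ^(1)=13; μ^(2)=3; μ^(3)=-2

((0, 0, 0, 1); (0, 0, 1, 0); (4, 4, 0, 0))


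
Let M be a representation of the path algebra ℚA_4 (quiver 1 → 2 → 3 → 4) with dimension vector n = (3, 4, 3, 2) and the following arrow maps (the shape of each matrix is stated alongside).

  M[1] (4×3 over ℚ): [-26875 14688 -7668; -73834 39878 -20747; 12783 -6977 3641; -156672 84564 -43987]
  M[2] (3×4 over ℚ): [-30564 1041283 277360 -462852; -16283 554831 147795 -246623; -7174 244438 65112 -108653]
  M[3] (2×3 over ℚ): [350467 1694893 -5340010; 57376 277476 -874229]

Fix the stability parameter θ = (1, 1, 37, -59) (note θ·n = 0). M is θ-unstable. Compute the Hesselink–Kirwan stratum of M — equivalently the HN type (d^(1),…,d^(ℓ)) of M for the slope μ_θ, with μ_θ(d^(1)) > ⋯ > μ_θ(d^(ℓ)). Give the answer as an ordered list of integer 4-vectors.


Interval decomposition of M: I[1,3], I[1,4]^2, I[2,2].
HN type (ℓ=3): μ^(1)=37; μ^(2)=1; μ^(3)=-5

((0, 0, 1, 0); (1, 2, 0, 0); (2, 2, 2, 2))


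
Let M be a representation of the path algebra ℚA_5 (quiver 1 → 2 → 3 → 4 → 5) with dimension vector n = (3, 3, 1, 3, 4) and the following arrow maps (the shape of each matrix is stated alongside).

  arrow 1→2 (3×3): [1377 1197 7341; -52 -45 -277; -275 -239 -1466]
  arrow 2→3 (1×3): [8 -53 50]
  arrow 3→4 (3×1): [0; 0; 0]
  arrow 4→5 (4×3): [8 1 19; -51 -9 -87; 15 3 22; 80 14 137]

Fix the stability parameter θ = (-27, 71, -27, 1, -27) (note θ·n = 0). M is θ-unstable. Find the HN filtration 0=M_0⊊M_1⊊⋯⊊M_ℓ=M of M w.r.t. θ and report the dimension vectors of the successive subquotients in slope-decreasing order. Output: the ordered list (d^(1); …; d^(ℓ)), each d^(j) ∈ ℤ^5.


Via rank(M_{q-1}∘⋯∘M_p): M ≅ I[1,2]^2, I[1,3], I[4,5]^3, I[5,5].
μ_θ-semistable layers: μ^(1)=71; μ^(2)=22; μ^(3)=-13; μ^(4)=-27

((0, 2, 0, 0, 0); (0, 1, 1, 0, 0); (0, 0, 0, 3, 3); (3, 0, 0, 0, 1))


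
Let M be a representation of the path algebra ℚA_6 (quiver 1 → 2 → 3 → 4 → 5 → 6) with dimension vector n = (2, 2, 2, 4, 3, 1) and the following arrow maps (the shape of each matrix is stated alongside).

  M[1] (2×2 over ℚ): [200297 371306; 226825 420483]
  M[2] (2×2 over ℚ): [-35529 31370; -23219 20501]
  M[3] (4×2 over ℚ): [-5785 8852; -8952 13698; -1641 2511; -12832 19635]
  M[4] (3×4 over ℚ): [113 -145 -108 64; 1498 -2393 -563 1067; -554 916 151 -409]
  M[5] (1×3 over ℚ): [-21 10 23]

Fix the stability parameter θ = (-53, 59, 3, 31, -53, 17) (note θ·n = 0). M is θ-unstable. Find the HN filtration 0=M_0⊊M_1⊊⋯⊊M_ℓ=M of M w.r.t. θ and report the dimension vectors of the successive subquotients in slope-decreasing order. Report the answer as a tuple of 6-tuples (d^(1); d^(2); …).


Barcode: M ≅ I[1,4], I[1,5], I[4,5], I[4,6]. HN layers by μ_θ (5 steps, strictly decreasing):
  μ^(1)=31; μ^(2)=17; μ^(3)=10; μ^(4)=-11; μ^(5)=-53

((0, 1, 1, 1, 0, 0); (0, 0, 0, 0, 0, 1); (0, 1, 1, 1, 1, 0); (0, 0, 0, 2, 2, 0); (2, 0, 0, 0, 0, 0))


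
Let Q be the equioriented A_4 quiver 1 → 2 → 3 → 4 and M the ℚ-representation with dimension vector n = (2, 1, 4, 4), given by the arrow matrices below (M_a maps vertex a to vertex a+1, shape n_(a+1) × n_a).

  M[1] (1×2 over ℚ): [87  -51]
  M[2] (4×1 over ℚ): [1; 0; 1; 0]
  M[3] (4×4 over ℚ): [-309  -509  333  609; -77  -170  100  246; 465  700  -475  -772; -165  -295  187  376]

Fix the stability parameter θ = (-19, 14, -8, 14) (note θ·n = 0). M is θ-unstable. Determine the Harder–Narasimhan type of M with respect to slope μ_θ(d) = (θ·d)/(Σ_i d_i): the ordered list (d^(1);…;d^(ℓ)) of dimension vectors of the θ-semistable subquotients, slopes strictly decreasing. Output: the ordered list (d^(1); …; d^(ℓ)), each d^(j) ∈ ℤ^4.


Interval decomposition of M: I[1,1], I[1,4], I[3,4]^3.
HN type (ℓ=4): μ^(1)=14; μ^(2)=3; μ^(3)=-8; μ^(4)=-19

((0, 0, 0, 4); (0, 1, 1, 0); (0, 0, 3, 0); (2, 0, 0, 0))


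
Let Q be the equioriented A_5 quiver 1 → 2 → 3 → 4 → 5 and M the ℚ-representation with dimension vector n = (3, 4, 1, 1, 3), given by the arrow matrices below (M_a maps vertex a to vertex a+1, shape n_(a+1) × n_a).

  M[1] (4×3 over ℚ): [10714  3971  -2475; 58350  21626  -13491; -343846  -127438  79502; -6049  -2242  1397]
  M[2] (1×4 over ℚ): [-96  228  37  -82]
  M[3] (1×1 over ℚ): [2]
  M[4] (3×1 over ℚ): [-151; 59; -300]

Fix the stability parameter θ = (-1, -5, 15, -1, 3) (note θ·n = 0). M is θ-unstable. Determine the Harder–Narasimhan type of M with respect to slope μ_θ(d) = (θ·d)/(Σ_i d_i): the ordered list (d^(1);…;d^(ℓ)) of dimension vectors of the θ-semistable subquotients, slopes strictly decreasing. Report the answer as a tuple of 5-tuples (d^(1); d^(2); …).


Via rank(M_{q-1}∘⋯∘M_p): M ≅ I[1,2]^2, I[1,5], I[2,2], I[5,5]^2.
μ_θ-semistable layers: μ^(1)=17/3; μ^(2)=3; μ^(3)=-3; μ^(4)=-5

((0, 0, 1, 1, 1); (0, 0, 0, 0, 2); (3, 3, 0, 0, 0); (0, 1, 0, 0, 0))


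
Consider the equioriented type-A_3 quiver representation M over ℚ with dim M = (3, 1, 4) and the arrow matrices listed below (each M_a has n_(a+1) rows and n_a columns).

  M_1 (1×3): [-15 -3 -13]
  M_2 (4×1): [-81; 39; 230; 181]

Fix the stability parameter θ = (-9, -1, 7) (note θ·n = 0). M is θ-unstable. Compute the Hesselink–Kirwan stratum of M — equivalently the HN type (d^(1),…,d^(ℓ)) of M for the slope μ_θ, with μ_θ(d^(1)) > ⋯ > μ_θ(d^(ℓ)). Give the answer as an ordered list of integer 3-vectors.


Barcode: M ≅ I[1,1]^2, I[1,3], I[3,3]^3. HN layers by μ_θ (3 steps, strictly decreasing):
  μ^(1)=7; μ^(2)=-1; μ^(3)=-9

((0, 0, 4); (0, 1, 0); (3, 0, 0))


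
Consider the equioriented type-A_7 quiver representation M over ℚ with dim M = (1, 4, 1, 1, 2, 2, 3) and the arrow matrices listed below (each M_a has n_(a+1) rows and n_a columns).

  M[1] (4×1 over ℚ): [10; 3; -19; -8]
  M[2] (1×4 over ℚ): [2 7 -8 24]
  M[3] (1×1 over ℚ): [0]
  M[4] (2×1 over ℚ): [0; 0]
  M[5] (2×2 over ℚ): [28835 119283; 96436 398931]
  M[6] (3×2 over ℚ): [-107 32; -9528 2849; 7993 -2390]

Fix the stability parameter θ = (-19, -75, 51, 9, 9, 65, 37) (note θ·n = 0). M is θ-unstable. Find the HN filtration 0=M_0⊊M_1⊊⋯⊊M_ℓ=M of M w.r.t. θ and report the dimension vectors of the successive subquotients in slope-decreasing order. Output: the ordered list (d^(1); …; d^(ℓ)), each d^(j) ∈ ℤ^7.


Interval decomposition of M: I[1,3], I[2,2]^3, I[4,4], I[5,7]^2, I[7,7].
HN type (ℓ=5): μ^(1)=51; μ^(2)=37; μ^(3)=9; μ^(4)=-47; μ^(5)=-75

((0, 0, 1, 0, 0, 2, 2); (0, 0, 0, 0, 0, 0, 1); (0, 0, 0, 1, 2, 0, 0); (1, 1, 0, 0, 0, 0, 0); (0, 3, 0, 0, 0, 0, 0))


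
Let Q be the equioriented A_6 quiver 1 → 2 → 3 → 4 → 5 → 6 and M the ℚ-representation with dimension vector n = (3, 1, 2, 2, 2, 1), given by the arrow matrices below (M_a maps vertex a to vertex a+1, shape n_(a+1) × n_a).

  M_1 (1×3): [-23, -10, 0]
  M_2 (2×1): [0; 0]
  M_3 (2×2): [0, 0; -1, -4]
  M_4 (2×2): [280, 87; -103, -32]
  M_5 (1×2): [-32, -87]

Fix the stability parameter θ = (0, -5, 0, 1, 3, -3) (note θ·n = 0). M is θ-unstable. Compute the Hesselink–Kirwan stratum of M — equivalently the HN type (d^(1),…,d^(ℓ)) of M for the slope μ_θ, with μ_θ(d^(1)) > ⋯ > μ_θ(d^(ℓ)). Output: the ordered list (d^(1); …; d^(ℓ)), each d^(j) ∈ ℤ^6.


Interval decomposition of M: I[1,1]^2, I[1,2], I[3,3], I[3,5], I[4,6].
HN type (ℓ=5): μ^(1)=3; μ^(2)=1; μ^(3)=1/3; μ^(4)=0; μ^(5)=-5/2

((0, 0, 0, 0, 1, 0); (0, 0, 0, 1, 0, 0); (0, 0, 0, 1, 1, 1); (2, 0, 2, 0, 0, 0); (1, 1, 0, 0, 0, 0))


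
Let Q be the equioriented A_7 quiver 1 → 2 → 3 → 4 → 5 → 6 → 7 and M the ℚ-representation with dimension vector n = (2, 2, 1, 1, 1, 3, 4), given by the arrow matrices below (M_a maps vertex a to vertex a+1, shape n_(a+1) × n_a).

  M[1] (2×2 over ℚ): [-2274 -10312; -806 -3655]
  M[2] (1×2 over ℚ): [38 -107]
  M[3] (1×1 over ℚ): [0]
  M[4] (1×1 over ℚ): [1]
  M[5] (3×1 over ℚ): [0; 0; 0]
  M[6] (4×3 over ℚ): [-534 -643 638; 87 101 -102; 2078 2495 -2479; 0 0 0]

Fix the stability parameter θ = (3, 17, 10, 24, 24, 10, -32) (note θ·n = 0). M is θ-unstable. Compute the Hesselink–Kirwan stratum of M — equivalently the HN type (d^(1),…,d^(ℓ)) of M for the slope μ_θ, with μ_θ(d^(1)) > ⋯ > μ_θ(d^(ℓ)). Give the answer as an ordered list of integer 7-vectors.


Via rank(M_{q-1}∘⋯∘M_p): M ≅ I[1,2], I[1,3], I[4,5], I[6,7]^3, I[7,7].
μ_θ-semistable layers: μ^(1)=24; μ^(2)=17; μ^(3)=27/2; μ^(4)=3; μ^(5)=-11; μ^(6)=-32

((0, 0, 0, 1, 1, 0, 0); (0, 1, 0, 0, 0, 0, 0); (0, 1, 1, 0, 0, 0, 0); (2, 0, 0, 0, 0, 0, 0); (0, 0, 0, 0, 0, 3, 3); (0, 0, 0, 0, 0, 0, 1))
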